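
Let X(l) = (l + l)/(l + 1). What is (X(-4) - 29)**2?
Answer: 6241/9 ≈ 693.44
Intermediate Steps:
X(l) = 2*l/(1 + l) (X(l) = (2*l)/(1 + l) = 2*l/(1 + l))
(X(-4) - 29)**2 = (2*(-4)/(1 - 4) - 29)**2 = (2*(-4)/(-3) - 29)**2 = (2*(-4)*(-1/3) - 29)**2 = (8/3 - 29)**2 = (-79/3)**2 = 6241/9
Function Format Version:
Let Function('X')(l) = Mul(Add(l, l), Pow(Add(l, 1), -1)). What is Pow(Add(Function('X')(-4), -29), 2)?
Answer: Rational(6241, 9) ≈ 693.44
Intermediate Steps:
Function('X')(l) = Mul(2, l, Pow(Add(1, l), -1)) (Function('X')(l) = Mul(Mul(2, l), Pow(Add(1, l), -1)) = Mul(2, l, Pow(Add(1, l), -1)))
Pow(Add(Function('X')(-4), -29), 2) = Pow(Add(Mul(2, -4, Pow(Add(1, -4), -1)), -29), 2) = Pow(Add(Mul(2, -4, Pow(-3, -1)), -29), 2) = Pow(Add(Mul(2, -4, Rational(-1, 3)), -29), 2) = Pow(Add(Rational(8, 3), -29), 2) = Pow(Rational(-79, 3), 2) = Rational(6241, 9)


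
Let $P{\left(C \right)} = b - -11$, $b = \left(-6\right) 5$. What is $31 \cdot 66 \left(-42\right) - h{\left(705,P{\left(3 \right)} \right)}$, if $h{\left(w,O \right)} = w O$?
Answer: $-72537$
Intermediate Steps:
$b = -30$
$P{\left(C \right)} = -19$ ($P{\left(C \right)} = -30 - -11 = -30 + 11 = -19$)
$h{\left(w,O \right)} = O w$
$31 \cdot 66 \left(-42\right) - h{\left(705,P{\left(3 \right)} \right)} = 31 \cdot 66 \left(-42\right) - \left(-19\right) 705 = 2046 \left(-42\right) - -13395 = -85932 + 13395 = -72537$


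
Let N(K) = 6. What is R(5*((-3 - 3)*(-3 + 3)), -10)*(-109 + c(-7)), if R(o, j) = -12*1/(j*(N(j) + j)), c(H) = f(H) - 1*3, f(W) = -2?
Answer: 171/5 ≈ 34.200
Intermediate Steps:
c(H) = -5 (c(H) = -2 - 1*3 = -2 - 3 = -5)
R(o, j) = -12/(j*(6 + j)) (R(o, j) = -12*1/(j*(6 + j)) = -12/(j*(6 + j)))
R(5*((-3 - 3)*(-3 + 3)), -10)*(-109 + c(-7)) = (-12/(-10*(6 - 10)))*(-109 - 5) = -12*(-1/10)/(-4)*(-114) = -12*(-1/10)*(-1/4)*(-114) = -3/10*(-114) = 171/5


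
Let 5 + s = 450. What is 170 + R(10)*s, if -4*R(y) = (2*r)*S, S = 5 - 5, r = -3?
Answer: 170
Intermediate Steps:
S = 0
R(y) = 0 (R(y) = -2*(-3)*0/4 = -(-3)*0/2 = -1/4*0 = 0)
s = 445 (s = -5 + 450 = 445)
170 + R(10)*s = 170 + 0*445 = 170 + 0 = 170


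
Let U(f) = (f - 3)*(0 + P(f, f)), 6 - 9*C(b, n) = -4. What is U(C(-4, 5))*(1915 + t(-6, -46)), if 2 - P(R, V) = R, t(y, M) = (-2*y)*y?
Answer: -250648/81 ≈ -3094.4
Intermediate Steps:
t(y, M) = -2*y²
C(b, n) = 10/9 (C(b, n) = ⅔ - ⅑*(-4) = ⅔ + 4/9 = 10/9)
P(R, V) = 2 - R
U(f) = (-3 + f)*(2 - f) (U(f) = (f - 3)*(0 + (2 - f)) = (-3 + f)*(2 - f))
U(C(-4, 5))*(1915 + t(-6, -46)) = (-(-3 + 10/9)*(-2 + 10/9))*(1915 - 2*(-6)²) = (-1*(-17/9)*(-8/9))*(1915 - 2*36) = -136*(1915 - 72)/81 = -136/81*1843 = -250648/81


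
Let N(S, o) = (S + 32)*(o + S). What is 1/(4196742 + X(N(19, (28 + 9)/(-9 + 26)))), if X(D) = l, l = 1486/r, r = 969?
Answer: 969/4066644484 ≈ 2.3828e-7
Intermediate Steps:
N(S, o) = (32 + S)*(S + o)
l = 1486/969 ≈ 1.5335
X(D) = 1486/969
1/(4196742 + X(N(19, (28 + 9)/(-9 + 26)))) = 1/(4196742 + 1486/969) = 1/(4066644484/969) = 969/4066644484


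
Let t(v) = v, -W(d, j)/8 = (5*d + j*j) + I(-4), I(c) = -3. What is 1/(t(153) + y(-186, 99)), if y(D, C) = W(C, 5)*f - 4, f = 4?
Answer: -1/16395 ≈ -6.0994e-5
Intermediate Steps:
W(d, j) = 24 - 40*d - 8*j² (W(d, j) = -8*((5*d + j*j) - 3) = -8*((5*d + j²) - 3) = -8*((j² + 5*d) - 3) = -8*(-3 + j² + 5*d) = 24 - 40*d - 8*j²)
y(D, C) = -708 - 160*C (y(D, C) = (24 - 40*C - 8*5²)*4 - 4 = (24 - 40*C - 8*25)*4 - 4 = (24 - 40*C - 200)*4 - 4 = (-176 - 40*C)*4 - 4 = (-704 - 160*C) - 4 = -708 - 160*C)
1/(t(153) + y(-186, 99)) = 1/(153 + (-708 - 160*99)) = 1/(153 + (-708 - 15840)) = 1/(153 - 16548) = 1/(-16395) = -1/16395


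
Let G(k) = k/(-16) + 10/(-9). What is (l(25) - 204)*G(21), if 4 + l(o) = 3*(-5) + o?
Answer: 3839/8 ≈ 479.88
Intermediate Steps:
l(o) = -19 + o (l(o) = -4 + (3*(-5) + o) = -4 + (-15 + o) = -19 + o)
G(k) = -10/9 - k/16 (G(k) = k*(-1/16) + 10*(-⅑) = -k/16 - 10/9 = -10/9 - k/16)
(l(25) - 204)*G(21) = ((-19 + 25) - 204)*(-10/9 - 1/16*21) = (6 - 204)*(-10/9 - 21/16) = -198*(-349/144) = 3839/8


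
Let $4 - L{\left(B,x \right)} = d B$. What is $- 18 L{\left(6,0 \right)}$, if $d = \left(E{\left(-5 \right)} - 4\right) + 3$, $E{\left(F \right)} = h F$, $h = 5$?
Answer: $-2880$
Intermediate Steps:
$E{\left(F \right)} = 5 F$
$d = -26$ ($d = \left(5 \left(-5\right) - 4\right) + 3 = \left(-25 - 4\right) + 3 = -29 + 3 = -26$)
$L{\left(B,x \right)} = 4 + 26 B$ ($L{\left(B,x \right)} = 4 - - 26 B = 4 + 26 B$)
$- 18 L{\left(6,0 \right)} = - 18 \left(4 + 26 \cdot 6\right) = - 18 \left(4 + 156\right) = \left(-18\right) 160 = -2880$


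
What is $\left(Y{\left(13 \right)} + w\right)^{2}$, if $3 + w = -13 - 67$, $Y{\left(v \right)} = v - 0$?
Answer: $4900$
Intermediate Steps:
$Y{\left(v \right)} = v$ ($Y{\left(v \right)} = v + 0 = v$)
$w = -83$ ($w = -3 - 80 = -83$)
$\left(Y{\left(13 \right)} + w\right)^{2} = \left(13 - 83\right)^{2} = \left(-70\right)^{2} = 4900$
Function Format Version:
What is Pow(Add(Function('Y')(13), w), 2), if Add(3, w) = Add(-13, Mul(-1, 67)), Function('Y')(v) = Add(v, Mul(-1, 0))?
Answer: 4900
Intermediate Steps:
Function('Y')(v) = v (Function('Y')(v) = Add(v, 0) = v)
w = -83 (w = Add(-3, Add(-13, Mul(-1, 67))) = Add(-3, Add(-13, -67)) = Add(-3, -80) = -83)
Pow(Add(Function('Y')(13), w), 2) = Pow(Add(13, -83), 2) = Pow(-70, 2) = 4900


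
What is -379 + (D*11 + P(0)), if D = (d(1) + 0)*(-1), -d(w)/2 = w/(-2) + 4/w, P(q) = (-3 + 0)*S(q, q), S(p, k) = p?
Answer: -302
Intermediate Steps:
P(q) = -3*q (P(q) = (-3 + 0)*q = -3*q)
d(w) = w - 8/w (d(w) = -2*(w/(-2) + 4/w) = -2*(w*(-½) + 4/w) = -2*(-w/2 + 4/w) = -2*(4/w - w/2) = w - 8/w)
D = 7 (D = ((1 - 8/1) + 0)*(-1) = ((1 - 8*1) + 0)*(-1) = ((1 - 8) + 0)*(-1) = (-7 + 0)*(-1) = -7*(-1) = 7)
-379 + (D*11 + P(0)) = -379 + (7*11 - 3*0) = -379 + (77 + 0) = -379 + 77 = -302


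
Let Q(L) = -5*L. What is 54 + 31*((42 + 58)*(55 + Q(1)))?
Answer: 155054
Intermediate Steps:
54 + 31*((42 + 58)*(55 + Q(1))) = 54 + 31*((42 + 58)*(55 - 5*1)) = 54 + 31*(100*(55 - 5)) = 54 + 31*(100*50) = 54 + 31*5000 = 54 + 155000 = 155054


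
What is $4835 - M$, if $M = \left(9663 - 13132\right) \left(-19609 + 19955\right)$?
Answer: $1205109$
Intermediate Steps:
$M = -1200274$ ($M = \left(-3469\right) 346 = -1200274$)
$4835 - M = 4835 - -1200274 = 4835 + 1200274 = 1205109$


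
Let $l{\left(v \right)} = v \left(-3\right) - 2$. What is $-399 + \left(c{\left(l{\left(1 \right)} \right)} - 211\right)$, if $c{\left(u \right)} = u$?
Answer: $-615$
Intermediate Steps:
$l{\left(v \right)} = -2 - 3 v$ ($l{\left(v \right)} = - 3 v - 2 = -2 - 3 v$)
$-399 + \left(c{\left(l{\left(1 \right)} \right)} - 211\right) = -399 - 216 = -615$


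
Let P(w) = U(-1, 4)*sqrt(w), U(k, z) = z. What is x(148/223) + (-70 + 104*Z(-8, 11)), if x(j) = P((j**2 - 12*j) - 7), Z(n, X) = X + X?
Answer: 2218 + 4*I*sqrt(722247)/223 ≈ 2218.0 + 15.244*I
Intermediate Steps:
Z(n, X) = 2*X
P(w) = 4*sqrt(w)
x(j) = 4*sqrt(-7 + j**2 - 12*j) (x(j) = 4*sqrt((j**2 - 12*j) - 7) = 4*sqrt(-7 + j**2 - 12*j))
x(148/223) + (-70 + 104*Z(-8, 11)) = 4*sqrt(-7 + (148/223)**2 - 1776/223) + (-70 + 104*(2*11)) = 4*sqrt(-7 + (148*(1/223))**2 - 1776/223) + (-70 + 104*22) = 4*sqrt(-7 + (148/223)**2 - 12*148/223) + (-70 + 2288) = 4*sqrt(-7 + 21904/49729 - 1776/223) + 2218 = 4*sqrt(-722247/49729) + 2218 = 4*(I*sqrt(722247)/223) + 2218 = 4*I*sqrt(722247)/223 + 2218 = 2218 + 4*I*sqrt(722247)/223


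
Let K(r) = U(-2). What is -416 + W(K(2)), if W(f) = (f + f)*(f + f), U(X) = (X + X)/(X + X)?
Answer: -412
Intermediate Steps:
U(X) = 1 (U(X) = (2*X)/((2*X)) = (2*X)*(1/(2*X)) = 1)
K(r) = 1
W(f) = 4*f**2 (W(f) = (2*f)*(2*f) = 4*f**2)
-416 + W(K(2)) = -416 + 4*1**2 = -416 + 4*1 = -416 + 4 = -412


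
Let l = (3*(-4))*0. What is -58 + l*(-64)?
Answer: -58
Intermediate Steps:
l = 0 (l = -12*0 = 0)
-58 + l*(-64) = -58 + 0*(-64) = -58 + 0 = -58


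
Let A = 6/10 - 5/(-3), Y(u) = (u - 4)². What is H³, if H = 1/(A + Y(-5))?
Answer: 3375/1948441249 ≈ 1.7322e-6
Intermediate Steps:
Y(u) = (-4 + u)²
A = 34/15 (A = 6*(⅒) - 5*(-⅓) = ⅗ + 5/3 = 34/15 ≈ 2.2667)
H = 15/1249 (H = 1/(34/15 + (-4 - 5)²) = 1/(34/15 + (-9)²) = 1/(34/15 + 81) = 1/(1249/15) = 15/1249 ≈ 0.012010)
H³ = (15/1249)³ = 3375/1948441249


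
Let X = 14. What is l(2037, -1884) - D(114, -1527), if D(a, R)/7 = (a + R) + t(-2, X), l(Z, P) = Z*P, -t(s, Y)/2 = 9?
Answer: -3827691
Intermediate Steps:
t(s, Y) = -18 (t(s, Y) = -2*9 = -18)
l(Z, P) = P*Z
D(a, R) = -126 + 7*R + 7*a (D(a, R) = 7*((a + R) - 18) = 7*((R + a) - 18) = 7*(-18 + R + a) = -126 + 7*R + 7*a)
l(2037, -1884) - D(114, -1527) = -1884*2037 - (-126 + 7*(-1527) + 7*114) = -3837708 - (-126 - 10689 + 798) = -3837708 - 1*(-10017) = -3837708 + 10017 = -3827691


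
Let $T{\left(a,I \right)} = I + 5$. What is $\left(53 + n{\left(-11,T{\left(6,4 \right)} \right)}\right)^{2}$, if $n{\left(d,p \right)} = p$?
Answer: $3844$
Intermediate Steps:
$T{\left(a,I \right)} = 5 + I$
$\left(53 + n{\left(-11,T{\left(6,4 \right)} \right)}\right)^{2} = \left(53 + \left(5 + 4\right)\right)^{2} = \left(53 + 9\right)^{2} = 62^{2} = 3844$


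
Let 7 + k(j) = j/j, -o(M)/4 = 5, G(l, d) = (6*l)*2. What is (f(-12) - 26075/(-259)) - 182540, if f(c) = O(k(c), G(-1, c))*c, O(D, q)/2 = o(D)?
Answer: -6732495/37 ≈ -1.8196e+5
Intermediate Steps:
G(l, d) = 12*l
o(M) = -20 (o(M) = -4*5 = -20)
k(j) = -6 (k(j) = -7 + j/j = -7 + 1 = -6)
O(D, q) = -40 (O(D, q) = 2*(-20) = -40)
f(c) = -40*c
(f(-12) - 26075/(-259)) - 182540 = (-40*(-12) - 26075/(-259)) - 182540 = (480 - 26075*(-1)/259) - 182540 = (480 - 149*(-25/37)) - 182540 = (480 + 3725/37) - 182540 = 21485/37 - 182540 = -6732495/37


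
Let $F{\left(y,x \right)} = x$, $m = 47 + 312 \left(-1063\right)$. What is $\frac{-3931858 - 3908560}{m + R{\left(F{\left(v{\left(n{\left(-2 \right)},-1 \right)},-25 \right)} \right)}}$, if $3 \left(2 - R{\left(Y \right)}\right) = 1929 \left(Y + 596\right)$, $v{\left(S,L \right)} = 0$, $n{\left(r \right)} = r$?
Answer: $\frac{3920209}{349380} \approx 11.22$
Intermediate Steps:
$m = -331609$ ($m = 47 - 331656 = -331609$)
$R{\left(Y \right)} = -383226 - 643 Y$ ($R{\left(Y \right)} = 2 - \frac{1929 \left(Y + 596\right)}{3} = 2 - \frac{1929 \left(596 + Y\right)}{3} = 2 - \frac{1149684 + 1929 Y}{3} = 2 - \left(383228 + 643 Y\right) = -383226 - 643 Y$)
$\frac{-3931858 - 3908560}{m + R{\left(F{\left(v{\left(n{\left(-2 \right)},-1 \right)},-25 \right)} \right)}} = \frac{-3931858 - 3908560}{-331609 - 367151} = - \frac{7840418}{-331609 + \left(-383226 + 16075\right)} = - \frac{7840418}{-331609 - 367151} = - \frac{7840418}{-698760} = \left(-7840418\right) \left(- \frac{1}{698760}\right) = \frac{3920209}{349380}$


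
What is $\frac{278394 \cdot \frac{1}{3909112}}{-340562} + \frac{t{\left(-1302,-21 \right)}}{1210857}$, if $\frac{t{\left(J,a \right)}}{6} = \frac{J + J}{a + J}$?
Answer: $\frac{161541079218647}{16926082645059514584} \approx 9.5439 \cdot 10^{-6}$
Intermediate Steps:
$t{\left(J,a \right)} = \frac{12 J}{J + a}$ ($t{\left(J,a \right)} = 6 \frac{J + J}{a + J} = 6 \frac{2 J}{J + a} = \frac{12 J}{J + a}$)
$\frac{278394 \cdot \frac{1}{3909112}}{-340562} + \frac{t{\left(-1302,-21 \right)}}{1210857} = \frac{278394 \cdot \frac{1}{3909112}}{-340562} + \frac{12 \left(-1302\right) \frac{1}{-1302 - 21}}{1210857} = 278394 \cdot \frac{1}{3909112} \left(- \frac{1}{340562}\right) + 12 \left(-1302\right) \frac{1}{-1323} \cdot \frac{1}{1210857} = \frac{139197}{1954556} \left(- \frac{1}{340562}\right) + 12 \left(-1302\right) \left(- \frac{1}{1323}\right) \frac{1}{1210857} = - \frac{139197}{665647500472} + \frac{248}{21} \cdot \frac{1}{1210857} = - \frac{139197}{665647500472} + \frac{248}{25427997} = \frac{161541079218647}{16926082645059514584}$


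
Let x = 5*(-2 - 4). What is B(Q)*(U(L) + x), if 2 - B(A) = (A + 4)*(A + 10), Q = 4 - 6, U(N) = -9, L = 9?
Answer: 546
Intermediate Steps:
Q = -2
B(A) = 2 - (4 + A)*(10 + A) (B(A) = 2 - (A + 4)*(A + 10) = 2 - (4 + A)*(10 + A))
x = -30 (x = 5*(-6) = -30)
B(Q)*(U(L) + x) = (-38 - 1*(-2)**2 - 14*(-2))*(-9 - 30) = (-38 - 1*4 + 28)*(-39) = (-38 - 4 + 28)*(-39) = -14*(-39) = 546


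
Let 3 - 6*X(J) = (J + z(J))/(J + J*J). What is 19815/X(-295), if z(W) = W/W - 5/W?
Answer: 121673690460/3073711 ≈ 39585.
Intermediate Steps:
z(W) = 1 - 5/W
X(J) = 1/2 - (J + (-5 + J)/J)/(6*(J + J**2)) (X(J) = 1/2 - (J + (-5 + J)/J)/(6*(J + J*J)) = 1/2 - (J + (-5 + J)/J)/(6*(J + J**2)))
19815/X(-295) = 19815/(((1/6)*(5 - 1*(-295) + (-295)**2*(2 + 3*(-295)))/((-295)**2*(1 - 295)))) = 19815/(((1/6)*(1/87025)*(5 + 295 + 87025*(2 - 885))/(-294))) = 19815/(((1/6)*(1/87025)*(-1/294)*(5 + 295 + 87025*(-883)))) = 19815/(((1/6)*(1/87025)*(-1/294)*(5 + 295 - 76843075))) = 19815/(((1/6)*(1/87025)*(-1/294)*(-76842775))) = 19815/(3073711/6140484) = 19815*(6140484/3073711) = 121673690460/3073711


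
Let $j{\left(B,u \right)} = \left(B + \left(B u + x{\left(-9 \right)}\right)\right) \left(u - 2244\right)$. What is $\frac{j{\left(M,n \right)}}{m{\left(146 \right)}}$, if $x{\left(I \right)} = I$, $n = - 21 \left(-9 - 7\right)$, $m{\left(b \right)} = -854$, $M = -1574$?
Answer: $- \frac{506046438}{427} \approx -1.1851 \cdot 10^{6}$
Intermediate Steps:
$n = 336$ ($n = \left(-21\right) \left(-16\right) = 336$)
$j{\left(B,u \right)} = \left(-2244 + u\right) \left(-9 + B + B u\right)$ ($j{\left(B,u \right)} = \left(B + \left(B u - 9\right)\right) \left(u - 2244\right) = \left(B + \left(-9 + B u\right)\right) \left(-2244 + u\right) = \left(-9 + B + B u\right) \left(-2244 + u\right) = \left(-2244 + u\right) \left(-9 + B + B u\right)$)
$\frac{j{\left(M,n \right)}}{m{\left(146 \right)}} = \frac{20196 - -3532056 - 3024 - 1574 \cdot 336^{2} - \left(-3530482\right) 336}{-854} = \left(20196 + 3532056 - 3024 - 177698304 + 1186241952\right) \left(- \frac{1}{854}\right) = 1012092876 \left(- \frac{1}{854}\right) = - \frac{506046438}{427}$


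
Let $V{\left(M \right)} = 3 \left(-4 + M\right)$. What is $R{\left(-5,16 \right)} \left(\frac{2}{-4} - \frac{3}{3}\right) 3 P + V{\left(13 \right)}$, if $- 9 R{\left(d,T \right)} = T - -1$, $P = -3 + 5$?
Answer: $44$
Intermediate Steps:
$P = 2$
$R{\left(d,T \right)} = - \frac{1}{9} - \frac{T}{9}$ ($R{\left(d,T \right)} = - \frac{T - -1}{9} = - \frac{T + 1}{9} = - \frac{1 + T}{9} = - \frac{1}{9} - \frac{T}{9}$)
$V{\left(M \right)} = -12 + 3 M$
$R{\left(-5,16 \right)} \left(\frac{2}{-4} - \frac{3}{3}\right) 3 P + V{\left(13 \right)} = \left(- \frac{1}{9} - \frac{16}{9}\right) \left(\frac{2}{-4} - \frac{3}{3}\right) 3 \cdot 2 + \left(-12 + 3 \cdot 13\right) = \left(- \frac{1}{9} - \frac{16}{9}\right) \left(2 \left(- \frac{1}{4}\right) - 1\right) 3 \cdot 2 + \left(-12 + 39\right) = - \frac{17 \left(- \frac{1}{2} - 1\right) 3 \cdot 2}{9} + 27 = - \frac{17 \left(- \frac{3}{2}\right) 3 \cdot 2}{9} + 27 = - \frac{17 \left(\left(- \frac{9}{2}\right) 2\right)}{9} + 27 = \left(- \frac{17}{9}\right) \left(-9\right) + 27 = 17 + 27 = 44$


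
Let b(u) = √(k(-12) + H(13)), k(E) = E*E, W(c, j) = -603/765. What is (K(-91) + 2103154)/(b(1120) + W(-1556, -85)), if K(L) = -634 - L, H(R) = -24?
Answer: 11974369645/862511 + 30382728950*√30/862511 ≈ 2.0682e+5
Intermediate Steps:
W(c, j) = -67/85 (W(c, j) = -603*1/765 = -67/85)
k(E) = E²
b(u) = 2*√30 (b(u) = √((-12)² - 24) = √(144 - 24) = √120 = 2*√30)
(K(-91) + 2103154)/(b(1120) + W(-1556, -85)) = ((-634 - 1*(-91)) + 2103154)/(2*√30 - 67/85) = ((-634 + 91) + 2103154)/(-67/85 + 2*√30) = (-543 + 2103154)/(-67/85 + 2*√30) = 2102611/(-67/85 + 2*√30)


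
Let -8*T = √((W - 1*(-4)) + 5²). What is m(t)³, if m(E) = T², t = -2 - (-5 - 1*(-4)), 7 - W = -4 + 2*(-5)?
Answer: 15625/32768 ≈ 0.47684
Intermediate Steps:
W = 21 (W = 7 - (-4 + 2*(-5)) = 7 - (-4 - 10) = 7 - 1*(-14) = 7 + 14 = 21)
t = -1 (t = -2 - (-5 + 4) = -2 - 1*(-1) = -2 + 1 = -1)
T = -5*√2/8 (T = -√((21 - 1*(-4)) + 5²)/8 = -√((21 + 4) + 25)/8 = -√(25 + 25)/8 = -5*√2/8 ≈ -0.88388)
m(E) = 25/32 (m(E) = (-5*√2/8)² = 25/32)
m(t)³ = (25/32)³ = 15625/32768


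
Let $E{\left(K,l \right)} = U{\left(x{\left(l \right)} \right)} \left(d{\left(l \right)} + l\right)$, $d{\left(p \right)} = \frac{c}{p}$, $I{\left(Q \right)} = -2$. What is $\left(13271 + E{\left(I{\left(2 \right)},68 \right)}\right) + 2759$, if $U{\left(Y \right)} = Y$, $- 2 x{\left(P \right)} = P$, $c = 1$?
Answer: $\frac{27435}{2} \approx 13718.0$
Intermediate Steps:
$d{\left(p \right)} = \frac{1}{p}$ ($d{\left(p \right)} = 1 \frac{1}{p} = \frac{1}{p}$)
$x{\left(P \right)} = - \frac{P}{2}$
$E{\left(K,l \right)} = - \frac{l \left(l + \frac{1}{l}\right)}{2}$ ($E{\left(K,l \right)} = - \frac{l}{2} \left(\frac{1}{l} + l\right) = - \frac{l}{2} \left(l + \frac{1}{l}\right) = - \frac{l \left(l + \frac{1}{l}\right)}{2}$)
$\left(13271 + E{\left(I{\left(2 \right)},68 \right)}\right) + 2759 = \left(13271 - \left(\frac{1}{2} + \frac{68^{2}}{2}\right)\right) + 2759 = \left(13271 - \frac{4625}{2}\right) + 2759 = \frac{21917}{2} + 2759 = \frac{27435}{2}$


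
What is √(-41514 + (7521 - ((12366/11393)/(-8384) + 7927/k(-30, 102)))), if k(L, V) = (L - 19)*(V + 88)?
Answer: I*√2142992568608025845948630/7940009560 ≈ 184.37*I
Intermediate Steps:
k(L, V) = (-19 + L)*(88 + V)
√(-41514 + (7521 - ((12366/11393)/(-8384) + 7927/k(-30, 102)))) = √(-41514 + (7521 - ((12366/11393)/(-8384) + 7927/(-1672 - 19*102 + 88*(-30) - 30*102)))) = √(-41514 + (7521 - ((12366*(1/11393))*(-1/8384) + 7927/(-1672 - 1938 - 2640 - 3060)))) = √(-41514 + (7521 - ((12366/11393)*(-1/8384) + 7927/(-9310)))) = √(-41514 + (7521 - (-6183/47759456 + 7927*(-1/9310)))) = √(-41514 + (7521 - (-6183/47759456 - 7927/9310))) = √(-41514 + (7521 - 1*(-189323385721/222320267680))) = √(-41514 + (7521 + 189323385721/222320267680)) = √(-41514 + 1672260056607001/222320267680) = √(-7557143535860519/222320267680) = I*√2142992568608025845948630/7940009560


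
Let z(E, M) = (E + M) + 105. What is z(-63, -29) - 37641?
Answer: -37628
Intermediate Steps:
z(E, M) = 105 + E + M
z(-63, -29) - 37641 = (105 - 63 - 29) - 37641 = 13 - 37641 = -37628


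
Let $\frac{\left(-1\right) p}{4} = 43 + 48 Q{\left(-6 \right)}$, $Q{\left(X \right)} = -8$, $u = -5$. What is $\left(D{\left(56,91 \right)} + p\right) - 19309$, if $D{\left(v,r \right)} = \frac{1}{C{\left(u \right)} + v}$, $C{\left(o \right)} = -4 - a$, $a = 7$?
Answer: $- \frac{807524}{45} \approx -17945.0$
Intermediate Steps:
$C{\left(o \right)} = -11$ ($C{\left(o \right)} = -4 - 7 = -11$)
$D{\left(v,r \right)} = \frac{1}{-11 + v}$
$p = 1364$ ($p = - 4 \left(43 + 48 \left(-8\right)\right) = - 4 \left(43 - 384\right) = \left(-4\right) \left(-341\right) = 1364$)
$\left(D{\left(56,91 \right)} + p\right) - 19309 = \left(\frac{1}{-11 + 56} + 1364\right) - 19309 = \left(\frac{1}{45} + 1364\right) - 19309 = \frac{61381}{45} - 19309 = - \frac{807524}{45}$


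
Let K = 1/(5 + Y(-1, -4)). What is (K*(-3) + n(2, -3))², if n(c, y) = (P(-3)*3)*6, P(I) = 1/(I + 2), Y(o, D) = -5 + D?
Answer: 4761/16 ≈ 297.56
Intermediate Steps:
K = -¼ (K = 1/(5 + (-5 - 4)) = 1/(5 - 9) = 1/(-4) = -¼ ≈ -0.25000)
P(I) = 1/(2 + I)
n(c, y) = -18 (n(c, y) = (3/(2 - 3))*6 = (3/(-1))*6 = -1*3*6 = -3*6 = -18)
(K*(-3) + n(2, -3))² = (-¼*(-3) - 18)² = (¾ - 18)² = (-69/4)² = 4761/16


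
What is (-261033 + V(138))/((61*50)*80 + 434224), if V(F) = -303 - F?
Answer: -130737/339112 ≈ -0.38553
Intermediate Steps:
(-261033 + V(138))/((61*50)*80 + 434224) = (-261033 + (-303 - 1*138))/((61*50)*80 + 434224) = (-261033 + (-303 - 138))/(3050*80 + 434224) = (-261033 - 441)/(244000 + 434224) = -261474/678224 = -261474*1/678224 = -130737/339112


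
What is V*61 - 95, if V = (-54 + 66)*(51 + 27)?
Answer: 57001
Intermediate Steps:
V = 936 (V = 12*78 = 936)
V*61 - 95 = 936*61 - 95 = 57096 - 95 = 57001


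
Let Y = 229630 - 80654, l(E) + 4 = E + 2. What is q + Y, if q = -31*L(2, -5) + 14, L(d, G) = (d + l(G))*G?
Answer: 148215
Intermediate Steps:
l(E) = -2 + E (l(E) = -4 + (E + 2) = -4 + (2 + E) = -2 + E)
L(d, G) = G*(-2 + G + d) (L(d, G) = (d + (-2 + G))*G = (-2 + G + d)*G = G*(-2 + G + d))
q = -761 (q = -(-155)*(-2 - 5 + 2) + 14 = -(-155)*(-5) + 14 = -31*25 + 14 = -775 + 14 = -761)
Y = 148976
q + Y = -761 + 148976 = 148215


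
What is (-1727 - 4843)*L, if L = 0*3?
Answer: 0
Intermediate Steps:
L = 0
(-1727 - 4843)*L = (-1727 - 4843)*0 = -6570*0 = 0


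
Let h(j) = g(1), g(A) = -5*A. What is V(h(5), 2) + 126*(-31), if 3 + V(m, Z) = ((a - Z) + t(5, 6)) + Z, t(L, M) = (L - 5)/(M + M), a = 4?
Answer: -3905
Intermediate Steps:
h(j) = -5 (h(j) = -5*1 = -5)
t(L, M) = (-5 + L)/(2*M) (t(L, M) = (-5 + L)/((2*M)) = (-5 + L)*(1/(2*M)) = (-5 + L)/(2*M))
V(m, Z) = 1 (V(m, Z) = -3 + (((4 - Z) + (½)*(-5 + 5)/6) + Z) = -3 + (((4 - Z) + (½)*(⅙)*0) + Z) = -3 + (((4 - Z) + 0) + Z) = -3 + ((4 - Z) + Z) = -3 + 4 = 1)
V(h(5), 2) + 126*(-31) = 1 + 126*(-31) = 1 - 3906 = -3905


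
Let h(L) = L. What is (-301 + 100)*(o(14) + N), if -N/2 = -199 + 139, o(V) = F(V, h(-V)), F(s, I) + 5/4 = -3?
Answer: -93063/4 ≈ -23266.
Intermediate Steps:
F(s, I) = -17/4 (F(s, I) = -5/4 - 3 = -17/4)
o(V) = -17/4
N = 120 (N = -2*(-199 + 139) = -2*(-60) = 120)
(-301 + 100)*(o(14) + N) = (-301 + 100)*(-17/4 + 120) = -201*463/4 = -93063/4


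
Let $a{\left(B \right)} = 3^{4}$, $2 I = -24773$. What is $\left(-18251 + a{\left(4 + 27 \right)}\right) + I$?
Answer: $- \frac{61113}{2} \approx -30557.0$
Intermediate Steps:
$I = - \frac{24773}{2}$ ($I = \frac{1}{2} \left(-24773\right) = - \frac{24773}{2} \approx -12387.0$)
$a{\left(B \right)} = 81$
$\left(-18251 + a{\left(4 + 27 \right)}\right) + I = \left(-18251 + 81\right) - \frac{24773}{2} = -18170 - \frac{24773}{2} = - \frac{61113}{2}$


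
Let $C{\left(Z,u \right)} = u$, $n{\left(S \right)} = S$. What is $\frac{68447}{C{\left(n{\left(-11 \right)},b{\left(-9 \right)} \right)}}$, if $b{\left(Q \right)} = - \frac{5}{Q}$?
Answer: $\frac{616023}{5} \approx 1.232 \cdot 10^{5}$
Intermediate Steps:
$\frac{68447}{C{\left(n{\left(-11 \right)},b{\left(-9 \right)} \right)}} = \frac{68447}{\left(-5\right) \frac{1}{-9}} = \frac{68447}{\left(-5\right) \left(- \frac{1}{9}\right)} = \frac{68447}{\frac{5}{9}} = 68447 \cdot \frac{9}{5} = \frac{616023}{5}$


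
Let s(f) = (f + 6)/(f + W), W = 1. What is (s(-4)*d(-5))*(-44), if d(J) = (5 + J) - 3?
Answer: -88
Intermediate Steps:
d(J) = 2 + J
s(f) = (6 + f)/(1 + f) (s(f) = (f + 6)/(f + 1) = (6 + f)/(1 + f))
(s(-4)*d(-5))*(-44) = (((6 - 4)/(1 - 4))*(2 - 5))*(-44) = ((2/(-3))*(-3))*(-44) = (-⅓*2*(-3))*(-44) = -⅔*(-3)*(-44) = 2*(-44) = -88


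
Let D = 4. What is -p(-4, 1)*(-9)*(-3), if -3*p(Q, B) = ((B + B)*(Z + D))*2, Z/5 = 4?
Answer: 864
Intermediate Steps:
Z = 20 (Z = 5*4 = 20)
p(Q, B) = -32*B (p(Q, B) = -(B + B)*(20 + 4)*2/3 = -(2*B)*24*2/3 = -48*B*2/3 = -32*B)
-p(-4, 1)*(-9)*(-3) = --32*1*(-9)*(-3) = -(-32*(-9))*(-3) = -288*(-3) = -1*(-864) = 864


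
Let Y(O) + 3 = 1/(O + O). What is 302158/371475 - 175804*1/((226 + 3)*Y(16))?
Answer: 419278151218/1616287725 ≈ 259.41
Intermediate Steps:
Y(O) = -3 + 1/(2*O) (Y(O) = -3 + 1/(O + O) = -3 + 1/(2*O))
302158/371475 - 175804*1/((226 + 3)*Y(16)) = 302158/371475 - 175804*1/((-3 + (1/2)/16)*(226 + 3)) = 302158*(1/371475) - 175804*1/(229*(-3 + (1/2)*(1/16))) = 302158/371475 - 175804*1/(229*(-3 + 1/32)) = 302158/371475 - 175804/((-95/32*229)) = 302158/371475 - 175804/(-21755/32) = 302158/371475 - 175804*(-32/21755) = 302158/371475 + 5625728/21755 = 419278151218/1616287725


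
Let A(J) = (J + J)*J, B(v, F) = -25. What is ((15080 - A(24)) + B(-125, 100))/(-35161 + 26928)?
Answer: -13903/8233 ≈ -1.6887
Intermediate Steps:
A(J) = 2*J² (A(J) = (2*J)*J = 2*J²)
((15080 - A(24)) + B(-125, 100))/(-35161 + 26928) = ((15080 - 2*24²) - 25)/(-35161 + 26928) = ((15080 - 2*576) - 25)/(-8233) = ((15080 - 1*1152) - 25)*(-1/8233) = ((15080 - 1152) - 25)*(-1/8233) = (13928 - 25)*(-1/8233) = 13903*(-1/8233) = -13903/8233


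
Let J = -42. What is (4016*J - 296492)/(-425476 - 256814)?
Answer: 33226/48735 ≈ 0.68177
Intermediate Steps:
(4016*J - 296492)/(-425476 - 256814) = (4016*(-42) - 296492)/(-425476 - 256814) = (-168672 - 296492)/(-682290) = -465164*(-1/682290) = 33226/48735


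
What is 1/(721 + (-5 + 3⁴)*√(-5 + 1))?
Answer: 721/542945 - 152*I/542945 ≈ 0.0013279 - 0.00027995*I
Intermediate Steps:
1/(721 + (-5 + 3⁴)*√(-5 + 1)) = 1/(721 + (-5 + 81)*√(-4)) = 1/(721 + 76*(2*I)) = 1/(721 + 152*I) = (721 - 152*I)/542945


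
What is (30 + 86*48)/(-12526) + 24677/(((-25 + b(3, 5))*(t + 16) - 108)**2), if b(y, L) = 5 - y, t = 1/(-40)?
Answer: -504579353231/2264990708007 ≈ -0.22277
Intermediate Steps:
t = -1/40 ≈ -0.025000
(30 + 86*48)/(-12526) + 24677/(((-25 + b(3, 5))*(t + 16) - 108)**2) = (30 + 86*48)/(-12526) + 24677/(((-25 + (5 - 1*3))*(-1/40 + 16) - 108)**2) = (30 + 4128)*(-1/12526) + 24677/(((-25 + (5 - 3))*(639/40) - 108)**2) = 4158*(-1/12526) + 24677/(((-25 + 2)*(639/40) - 108)**2) = -2079/6263 + 24677/((-23*639/40 - 108)**2) = -2079/6263 + 24677/((-14697/40 - 108)**2) = -2079/6263 + 24677/((-19017/40)**2) = -2079/6263 + 24677/(361646289/1600) = -2079/6263 + 24677*(1600/361646289) = -2079/6263 + 39483200/361646289 = -504579353231/2264990708007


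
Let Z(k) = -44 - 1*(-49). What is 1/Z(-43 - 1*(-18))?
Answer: 1/5 ≈ 0.20000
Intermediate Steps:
Z(k) = 5 (Z(k) = -44 + 49 = 5)
1/Z(-43 - 1*(-18)) = 1/5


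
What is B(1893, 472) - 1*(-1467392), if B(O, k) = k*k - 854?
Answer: 1689322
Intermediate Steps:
B(O, k) = -854 + k² (B(O, k) = k² - 854 = -854 + k²)
B(1893, 472) - 1*(-1467392) = (-854 + 472²) - 1*(-1467392) = (-854 + 222784) + 1467392 = 221930 + 1467392 = 1689322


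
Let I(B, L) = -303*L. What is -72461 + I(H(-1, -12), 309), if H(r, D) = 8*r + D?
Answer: -166088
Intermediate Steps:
H(r, D) = D + 8*r
-72461 + I(H(-1, -12), 309) = -72461 - 303*309 = -72461 - 93627 = -166088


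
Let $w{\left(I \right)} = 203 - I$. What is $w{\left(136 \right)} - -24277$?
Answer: $24344$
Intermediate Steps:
$w{\left(136 \right)} - -24277 = \left(203 - 136\right) - -24277 = \left(203 - 136\right) + 24277 = 67 + 24277 = 24344$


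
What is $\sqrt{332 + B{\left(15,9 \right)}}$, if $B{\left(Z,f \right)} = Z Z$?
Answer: $\sqrt{557} \approx 23.601$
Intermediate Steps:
$B{\left(Z,f \right)} = Z^{2}$
$\sqrt{332 + B{\left(15,9 \right)}} = \sqrt{332 + 15^{2}} = \sqrt{332 + 225} = \sqrt{557}$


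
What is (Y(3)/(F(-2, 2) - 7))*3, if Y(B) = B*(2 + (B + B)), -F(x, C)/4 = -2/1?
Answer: 72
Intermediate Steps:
F(x, C) = 8 (F(x, C) = -(-8)/1 = -(-8) = -4*(-2) = 8)
Y(B) = B*(2 + 2*B)
(Y(3)/(F(-2, 2) - 7))*3 = ((2*3*(1 + 3))/(8 - 7))*3 = ((2*3*4)/1)*3 = (24*1)*3 = 24*3 = 72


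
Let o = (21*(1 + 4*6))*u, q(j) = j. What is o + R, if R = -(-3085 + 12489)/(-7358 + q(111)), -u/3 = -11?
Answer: 125563679/7247 ≈ 17326.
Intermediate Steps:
u = 33 (u = -3*(-11) = 33)
R = 9404/7247 (R = -(-3085 + 12489)/(-7358 + 111) = -9404/(-7247) = -9404*(-1)/7247 = -1*(-9404/7247) = 9404/7247 ≈ 1.2976)
o = 17325 (o = (21*(1 + 4*6))*33 = (21*(1 + 24))*33 = (21*25)*33 = 525*33 = 17325)
o + R = 17325 + 9404/7247 = 125563679/7247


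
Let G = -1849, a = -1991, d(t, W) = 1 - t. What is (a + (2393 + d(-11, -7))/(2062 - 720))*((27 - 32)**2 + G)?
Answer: 2434599504/671 ≈ 3.6283e+6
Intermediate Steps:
(a + (2393 + d(-11, -7))/(2062 - 720))*((27 - 32)**2 + G) = (-1991 + (2393 + (1 - 1*(-11)))/(2062 - 720))*((27 - 32)**2 - 1849) = (-1991 + (2393 + (1 + 11))/1342)*((-5)**2 - 1849) = (-1991 + (2393 + 12)*(1/1342))*(25 - 1849) = (-1991 + 2405*(1/1342))*(-1824) = (-1991 + 2405/1342)*(-1824) = -2669517/1342*(-1824) = 2434599504/671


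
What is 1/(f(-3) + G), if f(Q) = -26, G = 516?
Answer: 1/490 ≈ 0.0020408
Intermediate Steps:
1/(f(-3) + G) = 1/(-26 + 516) = 1/490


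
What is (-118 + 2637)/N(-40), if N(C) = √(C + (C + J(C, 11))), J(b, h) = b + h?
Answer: -2519*I*√109/109 ≈ -241.28*I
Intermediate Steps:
N(C) = √(11 + 3*C) (N(C) = √(C + (C + (C + 11))) = √(C + (C + (11 + C))) = √(C + (11 + 2*C)) = √(11 + 3*C))
(-118 + 2637)/N(-40) = (-118 + 2637)/(√(11 + 3*(-40))) = 2519/(√(11 - 120)) = 2519/(√(-109)) = 2519/((I*√109)) = 2519*(-I*√109/109) = -2519*I*√109/109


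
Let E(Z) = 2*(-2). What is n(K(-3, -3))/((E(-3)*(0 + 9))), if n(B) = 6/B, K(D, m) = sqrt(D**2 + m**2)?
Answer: -sqrt(2)/36 ≈ -0.039284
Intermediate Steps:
E(Z) = -4
n(K(-3, -3))/((E(-3)*(0 + 9))) = (6/(sqrt((-3)**2 + (-3)**2)))/((-4*(0 + 9))) = (6/(sqrt(9 + 9)))/((-4*9)) = (6/(sqrt(18)))/(-36) = (6/((3*sqrt(2))))*(-1/36) = (6*(sqrt(2)/6))*(-1/36) = sqrt(2)*(-1/36) = -sqrt(2)/36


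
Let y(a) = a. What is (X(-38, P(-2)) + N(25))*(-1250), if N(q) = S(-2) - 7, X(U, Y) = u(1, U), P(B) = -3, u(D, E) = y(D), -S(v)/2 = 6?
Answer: 22500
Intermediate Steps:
S(v) = -12 (S(v) = -2*6 = -12)
u(D, E) = D
X(U, Y) = 1
N(q) = -19 (N(q) = -12 - 7 = -19)
(X(-38, P(-2)) + N(25))*(-1250) = (1 - 19)*(-1250) = -18*(-1250) = 22500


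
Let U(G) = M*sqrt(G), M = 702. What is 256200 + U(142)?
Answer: 256200 + 702*sqrt(142) ≈ 2.6457e+5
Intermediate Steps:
U(G) = 702*sqrt(G)
256200 + U(142) = 256200 + 702*sqrt(142)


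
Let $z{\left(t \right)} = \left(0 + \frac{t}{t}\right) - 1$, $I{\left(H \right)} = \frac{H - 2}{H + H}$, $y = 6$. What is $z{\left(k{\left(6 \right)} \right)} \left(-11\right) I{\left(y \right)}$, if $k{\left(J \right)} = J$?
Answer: $0$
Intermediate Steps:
$I{\left(H \right)} = \frac{-2 + H}{2 H}$
$z{\left(t \right)} = 0$ ($z{\left(t \right)} = \left(0 + 1\right) - 1 = 1 - 1 = 0$)
$z{\left(k{\left(6 \right)} \right)} \left(-11\right) I{\left(y \right)} = 0 \left(-11\right) \frac{-2 + 6}{2 \cdot 6} = 0 \cdot \frac{1}{2} \cdot \frac{1}{6} \cdot 4 = 0 \cdot \frac{1}{3} = 0$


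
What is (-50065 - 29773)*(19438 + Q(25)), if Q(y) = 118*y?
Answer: -1787413144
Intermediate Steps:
(-50065 - 29773)*(19438 + Q(25)) = (-50065 - 29773)*(19438 + 118*25) = -79838*(19438 + 2950) = -79838*22388 = -1787413144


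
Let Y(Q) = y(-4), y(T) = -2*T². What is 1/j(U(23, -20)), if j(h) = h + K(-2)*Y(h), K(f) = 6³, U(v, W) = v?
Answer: -1/6889 ≈ -0.00014516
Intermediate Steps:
Y(Q) = -32 (Y(Q) = -2*(-4)² = -2*16 = -32)
K(f) = 216
j(h) = -6912 + h (j(h) = h + 216*(-32) = h - 6912 = -6912 + h)
1/j(U(23, -20)) = 1/(-6912 + 23) = 1/(-6889) = -1/6889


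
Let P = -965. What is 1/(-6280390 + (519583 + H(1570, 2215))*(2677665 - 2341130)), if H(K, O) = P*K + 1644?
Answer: -1/334462503695 ≈ -2.9899e-12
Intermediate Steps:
H(K, O) = 1644 - 965*K (H(K, O) = -965*K + 1644 = 1644 - 965*K)
1/(-6280390 + (519583 + H(1570, 2215))*(2677665 - 2341130)) = 1/(-6280390 + (519583 + (1644 - 965*1570))*(2677665 - 2341130)) = 1/(-6280390 + (519583 + (1644 - 1515050))*336535) = 1/(-6280390 + (519583 - 1513406)*336535) = 1/(-6280390 - 993823*336535) = 1/(-6280390 - 334456223305) = 1/(-334462503695) = -1/334462503695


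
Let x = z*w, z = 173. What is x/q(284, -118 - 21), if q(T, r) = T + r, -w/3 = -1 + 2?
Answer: -519/145 ≈ -3.5793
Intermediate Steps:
w = -3 (w = -3*(-1 + 2) = -3*1 = -3)
x = -519 (x = 173*(-3) = -519)
x/q(284, -118 - 21) = -519/(284 + (-118 - 21)) = -519/(284 - 139) = -519/145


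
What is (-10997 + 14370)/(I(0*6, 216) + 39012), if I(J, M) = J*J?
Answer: 3373/39012 ≈ 0.086461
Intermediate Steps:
I(J, M) = J²
(-10997 + 14370)/(I(0*6, 216) + 39012) = (-10997 + 14370)/((0*6)² + 39012) = 3373/(0² + 39012) = 3373/(0 + 39012) = 3373/39012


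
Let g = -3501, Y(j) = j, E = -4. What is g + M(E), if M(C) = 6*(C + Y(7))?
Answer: -3483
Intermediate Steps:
M(C) = 42 + 6*C (M(C) = 6*(C + 7) = 6*(7 + C) = 42 + 6*C)
g + M(E) = -3501 + (42 + 6*(-4)) = -3501 + (42 - 24) = -3501 + 18 = -3483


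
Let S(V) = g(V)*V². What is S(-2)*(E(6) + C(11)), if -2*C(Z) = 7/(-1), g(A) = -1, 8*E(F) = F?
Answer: -17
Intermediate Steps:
E(F) = F/8
C(Z) = 7/2 (C(Z) = -7/(2*(-1)) = -7*(-1)/2 = -½*(-7) = 7/2)
S(V) = -V²
S(-2)*(E(6) + C(11)) = (-1*(-2)²)*((⅛)*6 + 7/2) = (-1*4)*(¾ + 7/2) = -4*17/4 = -17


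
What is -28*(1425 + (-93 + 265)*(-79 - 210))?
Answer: 1351924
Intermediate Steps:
-28*(1425 + (-93 + 265)*(-79 - 210)) = -28*(1425 + 172*(-289)) = -28*(1425 - 49708) = -28*(-48283) = 1351924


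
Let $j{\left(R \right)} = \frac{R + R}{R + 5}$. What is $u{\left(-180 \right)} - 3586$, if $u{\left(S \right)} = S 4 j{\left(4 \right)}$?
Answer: $-4226$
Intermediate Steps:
$j{\left(R \right)} = \frac{2 R}{5 + R}$
$u{\left(S \right)} = \frac{32 S}{9}$ ($u{\left(S \right)} = S 4 \cdot 2 \cdot 4 \frac{1}{5 + 4} = 4 S 2 \cdot 4 \cdot \frac{1}{9} = 4 S \frac{8}{9} = \frac{32 S}{9}$)
$u{\left(-180 \right)} - 3586 = \frac{32}{9} \left(-180\right) - 3586 = -640 - 3586 = -4226$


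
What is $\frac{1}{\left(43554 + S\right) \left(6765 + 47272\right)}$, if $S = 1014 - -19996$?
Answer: $\frac{1}{3488844868} \approx 2.8663 \cdot 10^{-10}$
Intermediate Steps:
$S = 21010$ ($S = 1014 + 19996 = 21010$)
$\frac{1}{\left(43554 + S\right) \left(6765 + 47272\right)} = \frac{1}{\left(43554 + 21010\right) \left(6765 + 47272\right)} = \frac{1}{64564 \cdot 54037} = \frac{1}{3488844868}$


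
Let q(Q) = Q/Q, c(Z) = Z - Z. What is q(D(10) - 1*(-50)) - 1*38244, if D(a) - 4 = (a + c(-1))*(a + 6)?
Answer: -38243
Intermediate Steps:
c(Z) = 0
D(a) = 4 + a*(6 + a) (D(a) = 4 + (a + 0)*(a + 6) = 4 + a*(6 + a))
q(Q) = 1
q(D(10) - 1*(-50)) - 1*38244 = 1 - 1*38244 = 1 - 38244 = -38243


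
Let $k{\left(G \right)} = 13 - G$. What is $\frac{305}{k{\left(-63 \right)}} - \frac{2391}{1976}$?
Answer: $\frac{5539}{1976} \approx 2.8031$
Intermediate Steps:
$\frac{305}{k{\left(-63 \right)}} - \frac{2391}{1976} = \frac{305}{13 - -63} - \frac{2391}{1976} = \frac{305}{13 + 63} - \frac{2391}{1976} = \frac{305}{76} - \frac{2391}{1976} = \frac{5539}{1976}$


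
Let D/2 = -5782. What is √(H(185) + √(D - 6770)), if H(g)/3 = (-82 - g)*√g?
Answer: √(-801*√185 + I*√18334) ≈ 0.6486 + 104.38*I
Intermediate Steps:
D = -11564 (D = 2*(-5782) = -11564)
H(g) = 3*√g*(-82 - g) (H(g) = 3*((-82 - g)*√g) = 3*(√g*(-82 - g)) = 3*√g*(-82 - g))
√(H(185) + √(D - 6770)) = √(3*√185*(-82 - 1*185) + √(-11564 - 6770)) = √(3*√185*(-82 - 185) + √(-18334)) = √(3*√185*(-267) + I*√18334) = √(-801*√185 + I*√18334)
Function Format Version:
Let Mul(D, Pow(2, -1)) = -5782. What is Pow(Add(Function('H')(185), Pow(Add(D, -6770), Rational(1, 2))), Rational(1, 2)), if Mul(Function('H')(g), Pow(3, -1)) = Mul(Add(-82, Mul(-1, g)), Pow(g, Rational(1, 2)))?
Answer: Pow(Add(Mul(-801, Pow(185, Rational(1, 2))), Mul(I, Pow(18334, Rational(1, 2)))), Rational(1, 2)) ≈ Add(0.6486, Mul(104.38, I))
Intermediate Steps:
D = -11564 (D = Mul(2, -5782) = -11564)
Function('H')(g) = Mul(3, Pow(g, Rational(1, 2)), Add(-82, Mul(-1, g))) (Function('H')(g) = Mul(3, Mul(Add(-82, Mul(-1, g)), Pow(g, Rational(1, 2)))) = Mul(3, Mul(Pow(g, Rational(1, 2)), Add(-82, Mul(-1, g)))) = Mul(3, Pow(g, Rational(1, 2)), Add(-82, Mul(-1, g))))
Pow(Add(Function('H')(185), Pow(Add(D, -6770), Rational(1, 2))), Rational(1, 2)) = Pow(Add(Mul(3, Pow(185, Rational(1, 2)), Add(-82, Mul(-1, 185))), Pow(Add(-11564, -6770), Rational(1, 2))), Rational(1, 2)) = Pow(Add(Mul(3, Pow(185, Rational(1, 2)), Add(-82, -185)), Pow(-18334, Rational(1, 2))), Rational(1, 2)) = Pow(Add(Mul(3, Pow(185, Rational(1, 2)), -267), Mul(I, Pow(18334, Rational(1, 2)))), Rational(1, 2)) = Pow(Add(Mul(-801, Pow(185, Rational(1, 2))), Mul(I, Pow(18334, Rational(1, 2)))), Rational(1, 2))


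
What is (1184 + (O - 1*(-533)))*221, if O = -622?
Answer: 241995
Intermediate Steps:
(1184 + (O - 1*(-533)))*221 = (1184 + (-622 - 1*(-533)))*221 = (1184 + (-622 + 533))*221 = (1184 - 89)*221 = 1095*221 = 241995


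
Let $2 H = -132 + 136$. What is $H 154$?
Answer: $308$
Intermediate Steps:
$H = 2$ ($H = \frac{-132 + 136}{2} = \frac{1}{2} \cdot 4 = 2$)
$H 154 = 2 \cdot 154 = 308$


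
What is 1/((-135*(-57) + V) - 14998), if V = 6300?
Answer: -1/1003 ≈ -0.00099701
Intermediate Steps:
1/((-135*(-57) + V) - 14998) = 1/((-135*(-57) + 6300) - 14998) = 1/((7695 + 6300) - 14998) = 1/(13995 - 14998) = 1/(-1003) = -1/1003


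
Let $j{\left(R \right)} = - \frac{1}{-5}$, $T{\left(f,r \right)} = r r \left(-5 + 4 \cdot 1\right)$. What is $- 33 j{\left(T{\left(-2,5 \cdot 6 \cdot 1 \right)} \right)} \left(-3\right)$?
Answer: $\frac{99}{5} \approx 19.8$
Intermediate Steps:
$T{\left(f,r \right)} = - r^{2}$ ($T{\left(f,r \right)} = r^{2} \left(-5 + 4\right) = r^{2} \left(-1\right) = - r^{2}$)
$j{\left(R \right)} = \frac{1}{5}$ ($j{\left(R \right)} = \left(-1\right) \left(- \frac{1}{5}\right) = \frac{1}{5}$)
$- 33 j{\left(T{\left(-2,5 \cdot 6 \cdot 1 \right)} \right)} \left(-3\right) = \left(-33\right) \frac{1}{5} \left(-3\right) = \left(- \frac{33}{5}\right) \left(-3\right) = \frac{99}{5}$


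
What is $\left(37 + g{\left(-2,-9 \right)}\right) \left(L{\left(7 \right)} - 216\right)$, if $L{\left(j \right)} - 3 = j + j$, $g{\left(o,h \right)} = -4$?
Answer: $-6567$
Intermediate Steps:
$L{\left(j \right)} = 3 + 2 j$ ($L{\left(j \right)} = 3 + \left(j + j\right) = 3 + 2 j$)
$\left(37 + g{\left(-2,-9 \right)}\right) \left(L{\left(7 \right)} - 216\right) = \left(37 - 4\right) \left(\left(3 + 2 \cdot 7\right) - 216\right) = 33 \left(\left(3 + 14\right) - 216\right) = 33 \left(17 - 216\right) = 33 \left(-199\right) = -6567$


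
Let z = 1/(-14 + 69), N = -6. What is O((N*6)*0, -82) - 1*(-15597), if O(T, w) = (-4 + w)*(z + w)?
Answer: 1245609/55 ≈ 22647.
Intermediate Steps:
z = 1/55 ≈ 0.018182
O(T, w) = (-4 + w)*(1/55 + w)
O((N*6)*0, -82) - 1*(-15597) = (-4/55 + (-82)² - 219/55*(-82)) - 1*(-15597) = (-4/55 + 6724 + 17958/55) + 15597 = 387774/55 + 15597 = 1245609/55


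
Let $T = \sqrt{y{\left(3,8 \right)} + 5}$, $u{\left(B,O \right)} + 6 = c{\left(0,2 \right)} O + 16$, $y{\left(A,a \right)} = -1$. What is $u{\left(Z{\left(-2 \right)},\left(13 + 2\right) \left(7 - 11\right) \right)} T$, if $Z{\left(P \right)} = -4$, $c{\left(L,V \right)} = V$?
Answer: $-220$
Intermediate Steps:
$u{\left(B,O \right)} = 10 + 2 O$ ($u{\left(B,O \right)} = -6 + \left(2 O + 16\right) = -6 + \left(16 + 2 O\right) = 10 + 2 O$)
$T = 2$ ($T = \sqrt{-1 + 5} = \sqrt{4} = 2$)
$u{\left(Z{\left(-2 \right)},\left(13 + 2\right) \left(7 - 11\right) \right)} T = \left(10 + 2 \left(13 + 2\right) \left(7 - 11\right)\right) 2 = \left(10 + 2 \cdot 15 \left(-4\right)\right) 2 = \left(10 + 2 \left(-60\right)\right) 2 = \left(10 - 120\right) 2 = \left(-110\right) 2 = -220$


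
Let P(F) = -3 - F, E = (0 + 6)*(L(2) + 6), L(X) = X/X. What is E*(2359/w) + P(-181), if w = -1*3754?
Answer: 284567/1877 ≈ 151.61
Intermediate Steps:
w = -3754
L(X) = 1
E = 42 (E = (0 + 6)*(1 + 6) = 6*7 = 42)
E*(2359/w) + P(-181) = 42*(2359/(-3754)) + (-3 - 1*(-181)) = 42*(2359*(-1/3754)) + (-3 + 181) = 42*(-2359/3754) + 178 = -49539/1877 + 178 = 284567/1877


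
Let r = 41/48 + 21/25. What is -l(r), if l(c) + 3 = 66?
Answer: -63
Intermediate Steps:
r = 2033/1200 (r = 41*(1/48) + 21*(1/25) = 41/48 + 21/25 = 2033/1200 ≈ 1.6942)
l(c) = 63 (l(c) = -3 + 66 = 63)
-l(r) = -1*63 = -63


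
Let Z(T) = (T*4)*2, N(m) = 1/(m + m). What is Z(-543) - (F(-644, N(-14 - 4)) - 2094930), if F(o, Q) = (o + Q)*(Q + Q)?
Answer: 1354676543/648 ≈ 2.0906e+6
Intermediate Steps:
N(m) = 1/(2*m)
F(o, Q) = 2*Q*(Q + o) (F(o, Q) = (Q + o)*(2*Q) = 2*Q*(Q + o))
Z(T) = 8*T (Z(T) = (4*T)*2 = 8*T)
Z(-543) - (F(-644, N(-14 - 4)) - 2094930) = 8*(-543) - (2*(1/(2*(-14 - 4)))*(1/(2*(-14 - 4)) - 644) - 2094930) = -4344 - (2*((½)/(-18))*((½)/(-18) - 644) - 2094930) = -4344 - (2*((½)*(-1/18))*((½)*(-1/18) - 644) - 2094930) = -4344 - (2*(-1/36)*(-1/36 - 644) - 2094930) = -4344 - (2*(-1/36)*(-23185/36) - 2094930) = -4344 - (23185/648 - 2094930) = -4344 - 1*(-1357491455/648) = -4344 + 1357491455/648 = 1354676543/648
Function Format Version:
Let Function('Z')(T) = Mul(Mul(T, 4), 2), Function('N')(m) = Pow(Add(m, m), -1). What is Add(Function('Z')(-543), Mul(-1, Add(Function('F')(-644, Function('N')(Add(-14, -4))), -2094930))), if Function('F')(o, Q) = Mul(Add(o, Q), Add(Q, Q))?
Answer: Rational(1354676543, 648) ≈ 2.0906e+6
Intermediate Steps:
Function('N')(m) = Mul(Rational(1, 2), Pow(m, -1)) (Function('N')(m) = Pow(Mul(2, m), -1) = Mul(Rational(1, 2), Pow(m, -1)))
Function('F')(o, Q) = Mul(2, Q, Add(Q, o)) (Function('F')(o, Q) = Mul(Add(Q, o), Mul(2, Q)) = Mul(2, Q, Add(Q, o)))
Function('Z')(T) = Mul(8, T) (Function('Z')(T) = Mul(Mul(4, T), 2) = Mul(8, T))
Add(Function('Z')(-543), Mul(-1, Add(Function('F')(-644, Function('N')(Add(-14, -4))), -2094930))) = Add(Mul(8, -543), Mul(-1, Add(Mul(2, Mul(Rational(1, 2), Pow(Add(-14, -4), -1)), Add(Mul(Rational(1, 2), Pow(Add(-14, -4), -1)), -644)), -2094930))) = Add(-4344, Mul(-1, Add(Mul(2, Mul(Rational(1, 2), Pow(-18, -1)), Add(Mul(Rational(1, 2), Pow(-18, -1)), -644)), -2094930))) = Add(-4344, Mul(-1, Add(Mul(2, Mul(Rational(1, 2), Rational(-1, 18)), Add(Mul(Rational(1, 2), Rational(-1, 18)), -644)), -2094930))) = Add(-4344, Mul(-1, Add(Mul(2, Rational(-1, 36), Add(Rational(-1, 36), -644)), -2094930))) = Add(-4344, Mul(-1, Add(Mul(2, Rational(-1, 36), Rational(-23185, 36)), -2094930))) = Add(-4344, Mul(-1, Add(Rational(23185, 648), -2094930))) = Add(-4344, Mul(-1, Rational(-1357491455, 648))) = Add(-4344, Rational(1357491455, 648)) = Rational(1354676543, 648)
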